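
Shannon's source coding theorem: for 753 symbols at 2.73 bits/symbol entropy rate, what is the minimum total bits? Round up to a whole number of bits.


Minimum bits >= n * H = 753 * 2.73 = 2055.69, rounded up to a whole number of bits = 2056

2056 bits


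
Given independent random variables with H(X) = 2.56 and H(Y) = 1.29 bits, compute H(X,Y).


For independent variables, H(X,Y) = H(X) + H(Y) = 2.56 + 1.29 = 3.85

3.85 bits


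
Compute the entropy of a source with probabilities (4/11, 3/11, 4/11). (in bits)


H = -sum(p_i * log2(p_i)). Terms: -(4/11)*log2(4/11) = 0.530702; -(3/11)*log2(3/11) = 0.511219; -(4/11)*log2(4/11) = 0.530702. H = 0.530702 + 0.511219 + 0.530702 = 1.5726

1.5726 bits


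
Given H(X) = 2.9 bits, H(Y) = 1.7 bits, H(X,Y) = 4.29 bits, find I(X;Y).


I(X;Y) = H(X) + H(Y) - H(X,Y) = 2.9 + 1.7 - 4.29 = 0.31

0.31 bits


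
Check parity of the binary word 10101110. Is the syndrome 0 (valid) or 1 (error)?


Syndrome = XOR of all bits = 1 XOR 0 XOR 1 XOR 0 XOR 1 XOR 1 XOR 1 XOR 0 = 1

1


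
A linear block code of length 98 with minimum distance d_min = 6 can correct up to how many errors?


Correction capability = floor((d-1)/2) = floor((6-1)/2) = 2

2 errors


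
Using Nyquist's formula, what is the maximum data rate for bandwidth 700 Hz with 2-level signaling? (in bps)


Rate = 2 * B * log2(M) = 2 * 700 * 1.0 = 1400.0

1400.0 bps


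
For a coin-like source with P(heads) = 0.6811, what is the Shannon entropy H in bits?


H = -p*log2(p) - (1-p)*log2(1-p). -0.6811*log2(0.6811) = 0.377371; -0.3189*log2(0.3189) = 0.525810. H = 0.377371 + 0.525810 = 0.9032

0.9032 bits


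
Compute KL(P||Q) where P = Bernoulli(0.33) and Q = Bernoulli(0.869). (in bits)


KL = p*log2(p/q) + (1-p)*log2((1-p)/(1-q)) = 0.33*log2(0.33/0.869) + 0.67*log2(0.67/0.131) = 1.1166

1.1166 bits


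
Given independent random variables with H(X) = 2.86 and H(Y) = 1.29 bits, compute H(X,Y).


For independent variables, H(X,Y) = H(X) + H(Y) = 2.86 + 1.29 = 4.15

4.15 bits


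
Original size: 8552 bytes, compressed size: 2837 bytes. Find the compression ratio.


Ratio = original / compressed = 8552 / 2837 = 3.0145

3.0145


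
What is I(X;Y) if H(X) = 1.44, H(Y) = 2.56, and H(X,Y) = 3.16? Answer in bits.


I(X;Y) = H(X) + H(Y) - H(X,Y) = 1.44 + 2.56 - 3.16 = 0.84

0.84 bits


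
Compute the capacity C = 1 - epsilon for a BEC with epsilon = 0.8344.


C = 1 - epsilon = 1 - 0.8344 = 0.1656

0.1656 bits


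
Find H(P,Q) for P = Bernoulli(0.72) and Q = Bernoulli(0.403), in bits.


H(P,Q) = -p*log2(q) - (1-p)*log2(1-q). -0.72*log2(0.403) = 0.944027; -0.28*log2(0.597) = 0.208375. H(P,Q) = 0.944027 + 0.208375 = 1.1524

1.1524 bits


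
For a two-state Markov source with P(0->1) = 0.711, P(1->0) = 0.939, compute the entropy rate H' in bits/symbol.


Stationary distribution: pi_0 = p10/(p01+p10) = 0.5691, pi_1 = 0.4309. Entropy rate H' = pi_0*H(p01) + pi_1*H(p10) = 0.5691*0.8674 + 0.4309*0.3314 = 0.6364

0.6364 bits/symbol


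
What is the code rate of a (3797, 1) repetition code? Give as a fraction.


Rate = k/n = 1/3797

1/3797


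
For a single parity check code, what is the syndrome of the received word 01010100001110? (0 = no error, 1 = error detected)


Syndrome = XOR of all bits = 0 XOR 1 XOR 0 XOR 1 XOR 0 XOR 1 XOR 0 XOR 0 XOR 0 XOR 0 XOR 1 XOR 1 XOR 1 XOR 0 = 0

0


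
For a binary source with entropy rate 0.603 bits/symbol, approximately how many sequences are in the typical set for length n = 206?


log2|A_typical| = nH = 206 * 0.603 = 124.218, so |A_typical| ~ 2^124.218 = 2.474e+37

2.474e+37


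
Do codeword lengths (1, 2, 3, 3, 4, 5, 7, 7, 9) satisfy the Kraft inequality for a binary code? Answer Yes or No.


Kraft sum = sum(2^(-l_i)) = 1.1113, need <= 1. Result: violated (a binary prefix-free code with these lengths cannot exist)

No


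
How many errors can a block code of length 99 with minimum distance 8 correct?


Correction capability = floor((d-1)/2) = floor((8-1)/2) = 3

3 errors


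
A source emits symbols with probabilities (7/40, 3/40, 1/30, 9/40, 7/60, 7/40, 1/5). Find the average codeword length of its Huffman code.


Huffman construction (repeatedly merge the two least-probable nodes; each merge adds 1 bit to every symbol beneath it): 1/30 + 3/40 = 13/120; 13/120 + 7/60 = 9/40; 7/40 + 7/40 = 7/20; 1/5 + 9/40 = 17/40; 9/40 + 7/20 = 23/40; 17/40 + 23/40 = 1. Resulting codeword lengths (in the order the probabilities were given): (3, 4, 4, 2, 3, 3, 2). L_avg = sum(p_i * l_i) = 7/40*3 + 3/40*4 + 1/30*4 + 9/40*2 + 7/60*3 + 7/40*3 + 1/5*2 = 161/60 = 2.6833

2.6833 bits


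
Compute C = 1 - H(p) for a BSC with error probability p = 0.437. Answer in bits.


H(p) = -p*log2(p) - (1-p)*log2(1-p) = -0.437*log2(0.437) - 0.563*log2(0.563) = 0.521907 + 0.466611 = 0.9885. C = 1 - H(p) = 1 - 0.9885 = 0.0115

0.0115 bits


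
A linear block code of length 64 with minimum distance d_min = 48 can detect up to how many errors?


Detection capability = d_min - 1 = 48 - 1 = 47

47 errors


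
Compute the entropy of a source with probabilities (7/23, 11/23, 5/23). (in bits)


H = -sum(p_i * log2(p_i)). Terms: -(7/23)*log2(7/23) = 0.522324; -(11/23)*log2(11/23) = 0.508932; -(5/23)*log2(5/23) = 0.478616. H = 0.522324 + 0.508932 + 0.478616 = 1.5099

1.5099 bits


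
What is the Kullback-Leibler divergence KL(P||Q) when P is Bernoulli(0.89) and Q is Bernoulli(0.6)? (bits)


KL = p*log2(p/q) + (1-p)*log2((1-p)/(1-q)) = 0.89*log2(0.89/0.6) + 0.11*log2(0.11/0.4) = 0.3014

0.3014 bits


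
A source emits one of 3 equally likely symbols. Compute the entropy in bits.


H = log2(n) = log2(3) = 1.585

1.585 bits


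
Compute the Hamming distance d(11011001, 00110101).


Count differing positions: ^ ^ ^ . ^ ^ . . = 5 differences

5


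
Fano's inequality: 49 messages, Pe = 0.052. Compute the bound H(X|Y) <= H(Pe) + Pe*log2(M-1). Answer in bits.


H(Pe) = -Pe*log2(Pe) - (1-Pe)*log2(1-Pe) = -0.052*log2(0.052) - 0.948*log2(0.948) = 0.221798 + 0.073035 = 0.2948. Pe*log2(M-1) = 0.052*log2(48) = 0.290418. Bound = H(Pe) + Pe*log2(M-1) = 0.221798 + 0.073035 + 0.290418 = 0.5853

0.5853 bits


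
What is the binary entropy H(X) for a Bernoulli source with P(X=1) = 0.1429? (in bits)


H = -p*log2(p) - (1-p)*log2(1-p). -0.1429*log2(0.1429) = 0.401109; -0.8571*log2(0.8571) = 0.190674. H = 0.401109 + 0.190674 = 0.5918

0.5918 bits


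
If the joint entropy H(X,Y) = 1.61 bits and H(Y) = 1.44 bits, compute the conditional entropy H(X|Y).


H(X|Y) = H(X,Y) - H(Y) = 1.61 - 1.44 = 0.17

0.17 bits


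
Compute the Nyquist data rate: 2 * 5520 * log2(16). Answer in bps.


Rate = 2 * B * log2(M) = 2 * 5520 * 4.0 = 44160.0

44160.0 bps


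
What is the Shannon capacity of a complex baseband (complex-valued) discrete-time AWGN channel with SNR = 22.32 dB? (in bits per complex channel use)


SNR_linear = 10^(22.32/10) = 170.6082; C = log2(1 + SNR_linear) = log2(1 + 170.6082) = 7.423

7.423 bits/channel use


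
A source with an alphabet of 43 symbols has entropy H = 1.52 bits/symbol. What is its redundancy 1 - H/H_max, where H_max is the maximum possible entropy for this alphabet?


H_max = log2(K) = log2(43) = 5.4263 bits/symbol. Redundancy = 1 - H/H_max = 1 - 1.52/5.4263 = 1 - 0.2801 = 0.7199

0.7199


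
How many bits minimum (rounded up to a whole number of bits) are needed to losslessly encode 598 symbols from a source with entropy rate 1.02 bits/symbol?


Minimum bits >= n * H = 598 * 1.02 = 609.96, rounded up to a whole number of bits = 610

610 bits


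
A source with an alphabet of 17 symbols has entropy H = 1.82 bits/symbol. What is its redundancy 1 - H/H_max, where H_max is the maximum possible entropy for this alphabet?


H_max = log2(K) = log2(17) = 4.0875 bits/symbol. Redundancy = 1 - H/H_max = 1 - 1.82/4.0875 = 1 - 0.4453 = 0.5547

0.5547


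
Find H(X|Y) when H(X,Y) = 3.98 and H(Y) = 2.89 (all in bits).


H(X|Y) = H(X,Y) - H(Y) = 3.98 - 2.89 = 1.09

1.09 bits


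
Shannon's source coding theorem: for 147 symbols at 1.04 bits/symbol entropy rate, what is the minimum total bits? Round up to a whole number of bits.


Minimum bits >= n * H = 147 * 1.04 = 152.88, rounded up to a whole number of bits = 153

153 bits


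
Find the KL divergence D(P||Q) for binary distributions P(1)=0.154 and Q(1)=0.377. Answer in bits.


KL = p*log2(p/q) + (1-p)*log2((1-p)/(1-q)) = 0.154*log2(0.154/0.377) + 0.846*log2(0.846/0.623) = 0.1745

0.1745 bits


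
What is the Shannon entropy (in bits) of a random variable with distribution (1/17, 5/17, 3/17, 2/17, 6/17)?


H = -sum(p_i * log2(p_i)). Terms: -(1/17)*log2(1/17) = 0.240439; -(5/17)*log2(5/17) = 0.519275; -(3/17)*log2(3/17) = 0.441618; -(2/17)*log2(2/17) = 0.363231; -(6/17)*log2(6/17) = 0.530294. H = 0.240439 + 0.519275 + 0.441618 + 0.363231 + 0.530294 = 2.0949

2.0949 bits


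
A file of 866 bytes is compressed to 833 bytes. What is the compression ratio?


Ratio = original / compressed = 866 / 833 = 1.0396

1.0396


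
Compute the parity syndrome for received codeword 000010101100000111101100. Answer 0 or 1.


Syndrome = XOR of all bits = 0 XOR 0 XOR 0 XOR 0 XOR 1 XOR 0 XOR 1 XOR 0 XOR 1 XOR 1 XOR 0 XOR 0 XOR 0 XOR 0 XOR 0 XOR 1 XOR 1 XOR 1 XOR 1 XOR 0 XOR 1 XOR 1 XOR 0 XOR 0 = 0

0


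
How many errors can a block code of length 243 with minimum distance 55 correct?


Correction capability = floor((d-1)/2) = floor((55-1)/2) = 27

27 errors


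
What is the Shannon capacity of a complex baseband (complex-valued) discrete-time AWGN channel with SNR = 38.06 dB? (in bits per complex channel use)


SNR_linear = 10^(38.06/10) = 6397.3484; C = log2(1 + SNR_linear) = log2(1 + 6397.3484) = 12.6435

12.6435 bits/channel use


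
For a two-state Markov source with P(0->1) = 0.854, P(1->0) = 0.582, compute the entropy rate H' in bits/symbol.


Stationary distribution: pi_0 = p10/(p01+p10) = 0.4053, pi_1 = 0.5947. Entropy rate H' = pi_0*H(p01) + pi_1*H(p10) = 0.4053*0.5997 + 0.5947*0.9805 = 0.8262

0.8262 bits/symbol


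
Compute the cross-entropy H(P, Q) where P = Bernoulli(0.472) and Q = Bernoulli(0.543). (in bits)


H(P,Q) = -p*log2(q) - (1-p)*log2(1-q). -0.472*log2(0.543) = 0.415821; -0.528*log2(0.457) = 0.596500. H(P,Q) = 0.415821 + 0.596500 = 1.0123

1.0123 bits


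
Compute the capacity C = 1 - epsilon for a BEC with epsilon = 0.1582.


C = 1 - epsilon = 1 - 0.1582 = 0.8418

0.8418 bits


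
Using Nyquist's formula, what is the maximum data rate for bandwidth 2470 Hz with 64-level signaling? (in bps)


Rate = 2 * B * log2(M) = 2 * 2470 * 6.0 = 29640.0

29640.0 bps


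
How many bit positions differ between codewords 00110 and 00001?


Count differing positions: . . ^ ^ ^ = 3 differences

3


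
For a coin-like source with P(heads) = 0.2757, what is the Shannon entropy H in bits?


H = -p*log2(p) - (1-p)*log2(1-p). -0.2757*log2(0.2757) = 0.512479; -0.7243*log2(0.7243) = 0.337046. H = 0.512479 + 0.337046 = 0.8495

0.8495 bits


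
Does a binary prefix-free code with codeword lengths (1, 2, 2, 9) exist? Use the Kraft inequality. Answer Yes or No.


Kraft sum = sum(2^(-l_i)) = 1.002, need <= 1. Result: violated (a binary prefix-free code with these lengths cannot exist)

No


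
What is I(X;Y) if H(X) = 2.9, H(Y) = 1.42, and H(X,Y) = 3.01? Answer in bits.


I(X;Y) = H(X) + H(Y) - H(X,Y) = 2.9 + 1.42 - 3.01 = 1.31

1.31 bits


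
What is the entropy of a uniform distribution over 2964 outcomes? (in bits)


H = log2(n) = log2(2964) = 11.5333

11.5333 bits


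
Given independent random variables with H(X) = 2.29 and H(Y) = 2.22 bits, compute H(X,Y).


For independent variables, H(X,Y) = H(X) + H(Y) = 2.29 + 2.22 = 4.51

4.51 bits


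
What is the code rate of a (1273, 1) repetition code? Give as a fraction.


Rate = k/n = 1/1273

1/1273


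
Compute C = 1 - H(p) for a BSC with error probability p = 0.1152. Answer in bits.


H(p) = -p*log2(p) - (1-p)*log2(1-p) = -0.1152*log2(0.1152) - 0.8848*log2(0.8848) = 0.359169 + 0.156235 = 0.5154. C = 1 - H(p) = 1 - 0.5154 = 0.4846

0.4846 bits


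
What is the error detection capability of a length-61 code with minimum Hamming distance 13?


Detection capability = d_min - 1 = 13 - 1 = 12

12 errors


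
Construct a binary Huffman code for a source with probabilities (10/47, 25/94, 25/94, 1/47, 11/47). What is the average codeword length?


Huffman construction (repeatedly merge the two least-probable nodes; each merge adds 1 bit to every symbol beneath it): 1/47 + 10/47 = 11/47; 11/47 + 11/47 = 22/47; 25/94 + 25/94 = 25/47; 22/47 + 25/47 = 1. Resulting codeword lengths (in the order the probabilities were given): (3, 2, 2, 3, 2). L_avg = sum(p_i * l_i) = 10/47*3 + 25/94*2 + 25/94*2 + 1/47*3 + 11/47*2 = 105/47 = 2.234

2.234 bits


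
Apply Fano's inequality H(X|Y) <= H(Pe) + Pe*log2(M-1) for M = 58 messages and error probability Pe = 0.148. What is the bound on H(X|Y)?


H(Pe) = -Pe*log2(Pe) - (1-Pe)*log2(1-Pe) = -0.148*log2(0.148) - 0.852*log2(0.852) = 0.407937 + 0.196876 = 0.6048. Pe*log2(M-1) = 0.148*log2(57) = 0.863268. Bound = H(Pe) + Pe*log2(M-1) = 0.407937 + 0.196876 + 0.863268 = 1.4681

1.4681 bits


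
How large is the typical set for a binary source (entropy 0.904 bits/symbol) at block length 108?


log2|A_typical| = nH = 108 * 0.904 = 97.632, so |A_typical| ~ 2^97.632 = 2.456e+29

2.456e+29


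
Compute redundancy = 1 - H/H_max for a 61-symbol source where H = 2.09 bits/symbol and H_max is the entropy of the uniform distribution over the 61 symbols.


H_max = log2(K) = log2(61) = 5.9307 bits/symbol. Redundancy = 1 - H/H_max = 1 - 2.09/5.9307 = 1 - 0.3524 = 0.6476

0.6476


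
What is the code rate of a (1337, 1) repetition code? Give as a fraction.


Rate = k/n = 1/1337

1/1337


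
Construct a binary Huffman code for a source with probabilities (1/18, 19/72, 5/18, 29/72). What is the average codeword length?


Huffman construction (repeatedly merge the two least-probable nodes; each merge adds 1 bit to every symbol beneath it): 1/18 + 19/72 = 23/72; 5/18 + 23/72 = 43/72; 29/72 + 43/72 = 1. Resulting codeword lengths (in the order the probabilities were given): (3, 3, 2, 1). L_avg = sum(p_i * l_i) = 1/18*3 + 19/72*3 + 5/18*2 + 29/72*1 = 23/12 = 1.9167

1.9167 bits


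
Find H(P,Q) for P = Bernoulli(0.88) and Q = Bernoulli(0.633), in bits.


H(P,Q) = -p*log2(q) - (1-p)*log2(1-q). -0.88*log2(0.633) = 0.580556; -0.12*log2(0.367) = 0.173538. H(P,Q) = 0.580556 + 0.173538 = 0.7541

0.7541 bits


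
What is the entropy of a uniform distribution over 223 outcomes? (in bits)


H = log2(n) = log2(223) = 7.8009

7.8009 bits


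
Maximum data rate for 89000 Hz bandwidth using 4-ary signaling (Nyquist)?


Rate = 2 * B * log2(M) = 2 * 89000 * 2.0 = 356000.0

356000.0 bps


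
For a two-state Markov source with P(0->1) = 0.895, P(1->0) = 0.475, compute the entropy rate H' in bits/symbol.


Stationary distribution: pi_0 = p10/(p01+p10) = 0.3467, pi_1 = 0.6533. Entropy rate H' = pi_0*H(p01) + pi_1*H(p10) = 0.3467*0.4846 + 0.6533*0.9982 = 0.8201

0.8201 bits/symbol


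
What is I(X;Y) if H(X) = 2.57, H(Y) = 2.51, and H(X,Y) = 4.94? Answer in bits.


I(X;Y) = H(X) + H(Y) - H(X,Y) = 2.57 + 2.51 - 4.94 = 0.14

0.14 bits


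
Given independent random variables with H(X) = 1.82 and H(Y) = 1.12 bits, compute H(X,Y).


For independent variables, H(X,Y) = H(X) + H(Y) = 1.82 + 1.12 = 2.94

2.94 bits


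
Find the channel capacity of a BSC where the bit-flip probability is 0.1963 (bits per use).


H(p) = -p*log2(p) - (1-p)*log2(1-p) = -0.1963*log2(0.1963) - 0.8037*log2(0.8037) = 0.461083 + 0.253383 = 0.7145. C = 1 - H(p) = 1 - 0.7145 = 0.2855

0.2855 bits


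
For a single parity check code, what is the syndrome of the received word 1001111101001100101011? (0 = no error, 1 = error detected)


Syndrome = XOR of all bits = 1 XOR 0 XOR 0 XOR 1 XOR 1 XOR 1 XOR 1 XOR 1 XOR 0 XOR 1 XOR 0 XOR 0 XOR 1 XOR 1 XOR 0 XOR 0 XOR 1 XOR 0 XOR 1 XOR 0 XOR 1 XOR 1 = 1

1


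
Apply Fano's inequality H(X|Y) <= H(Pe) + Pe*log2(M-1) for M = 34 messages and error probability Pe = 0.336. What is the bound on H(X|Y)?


H(Pe) = -Pe*log2(Pe) - (1-Pe)*log2(1-Pe) = -0.336*log2(0.336) - 0.664*log2(0.664) = 0.528685 + 0.392255 = 0.9209. Pe*log2(M-1) = 0.336*log2(33) = 1.694916. Bound = H(Pe) + Pe*log2(M-1) = 0.528685 + 0.392255 + 1.694916 = 2.6159

2.6159 bits


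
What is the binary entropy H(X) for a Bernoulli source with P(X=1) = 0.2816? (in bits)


H = -p*log2(p) - (1-p)*log2(1-p). -0.2816*log2(0.2816) = 0.514844; -0.7184*log2(0.7184) = 0.342778. H = 0.514844 + 0.342778 = 0.8576

0.8576 bits


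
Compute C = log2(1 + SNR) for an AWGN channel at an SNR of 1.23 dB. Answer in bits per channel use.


SNR_linear = 10^(1.23/10) = 1.3274; C = log2(1 + SNR_linear) = log2(1 + 1.3274) = 1.2187

1.2187 bits/channel use


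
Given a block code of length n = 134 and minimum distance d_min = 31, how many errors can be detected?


Detection capability = d_min - 1 = 31 - 1 = 30

30 errors


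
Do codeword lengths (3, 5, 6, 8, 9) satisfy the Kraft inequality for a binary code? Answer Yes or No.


Kraft sum = sum(2^(-l_i)) = 0.1777, need <= 1. Result: satisfied (a binary prefix-free code with these lengths exists)

Yes


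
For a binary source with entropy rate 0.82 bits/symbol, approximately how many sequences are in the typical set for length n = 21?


log2|A_typical| = nH = 21 * 0.82 = 17.22, so |A_typical| ~ 2^17.22 = 1.527e+05

1.527e+05


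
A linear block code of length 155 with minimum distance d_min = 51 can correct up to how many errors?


Correction capability = floor((d-1)/2) = floor((51-1)/2) = 25

25 errors


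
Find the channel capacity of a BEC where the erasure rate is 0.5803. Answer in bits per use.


C = 1 - epsilon = 1 - 0.5803 = 0.4197

0.4197 bits


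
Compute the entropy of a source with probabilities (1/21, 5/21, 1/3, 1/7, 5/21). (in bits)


H = -sum(p_i * log2(p_i)). Terms: -(1/21)*log2(1/21) = 0.209158; -(5/21)*log2(5/21) = 0.492950; -(1/3)*log2(1/3) = 0.528321; -(1/7)*log2(1/7) = 0.401051; -(5/21)*log2(5/21) = 0.492950. H = 0.209158 + 0.492950 + 0.528321 + 0.401051 + 0.492950 = 2.1244

2.1244 bits


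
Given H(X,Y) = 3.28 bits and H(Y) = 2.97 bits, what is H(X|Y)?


H(X|Y) = H(X,Y) - H(Y) = 3.28 - 2.97 = 0.31

0.31 bits


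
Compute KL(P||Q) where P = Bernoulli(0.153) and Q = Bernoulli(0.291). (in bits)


KL = p*log2(p/q) + (1-p)*log2((1-p)/(1-q)) = 0.153*log2(0.153/0.291) + 0.847*log2(0.847/0.709) = 0.0754

0.0754 bits


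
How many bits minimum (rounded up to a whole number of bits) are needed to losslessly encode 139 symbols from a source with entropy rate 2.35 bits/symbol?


Minimum bits >= n * H = 139 * 2.35 = 326.65, rounded up to a whole number of bits = 327

327 bits


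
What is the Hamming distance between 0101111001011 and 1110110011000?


Count differing positions: ^ . ^ ^ . . ^ . ^ . . ^ ^ = 7 differences

7


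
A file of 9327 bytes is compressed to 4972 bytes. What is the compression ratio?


Ratio = original / compressed = 9327 / 4972 = 1.8759

1.8759


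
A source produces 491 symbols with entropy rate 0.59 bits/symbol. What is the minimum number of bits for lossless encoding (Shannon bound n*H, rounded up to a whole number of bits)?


Minimum bits >= n * H = 491 * 0.59 = 289.69, rounded up to a whole number of bits = 290

290 bits


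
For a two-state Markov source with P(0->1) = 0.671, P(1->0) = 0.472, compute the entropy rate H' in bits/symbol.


Stationary distribution: pi_0 = p10/(p01+p10) = 0.4129, pi_1 = 0.5871. Entropy rate H' = pi_0*H(p01) + pi_1*H(p10) = 0.4129*0.9139 + 0.5871*0.9977 = 0.9631

0.9631 bits/symbol


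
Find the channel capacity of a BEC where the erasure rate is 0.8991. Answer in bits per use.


C = 1 - epsilon = 1 - 0.8991 = 0.1009

0.1009 bits


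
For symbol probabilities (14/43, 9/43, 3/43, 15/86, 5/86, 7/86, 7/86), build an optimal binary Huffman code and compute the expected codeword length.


Huffman construction (repeatedly merge the two least-probable nodes; each merge adds 1 bit to every symbol beneath it): 5/86 + 3/43 = 11/86; 7/86 + 7/86 = 7/43; 11/86 + 7/43 = 25/86; 15/86 + 9/43 = 33/86; 25/86 + 14/43 = 53/86; 33/86 + 53/86 = 1. Resulting codeword lengths (in the order the probabilities were given): (2, 2, 4, 2, 4, 4, 4). L_avg = sum(p_i * l_i) = 14/43*2 + 9/43*2 + 3/43*4 + 15/86*2 + 5/86*4 + 7/86*4 + 7/86*4 = 111/43 = 2.5814

2.5814 bits


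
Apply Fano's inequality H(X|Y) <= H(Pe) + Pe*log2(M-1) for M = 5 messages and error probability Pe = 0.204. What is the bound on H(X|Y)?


H(Pe) = -Pe*log2(Pe) - (1-Pe)*log2(1-Pe) = -0.204*log2(0.204) - 0.796*log2(0.796) = 0.467845 + 0.262011 = 0.7299. Pe*log2(M-1) = 0.204*log2(4) = 0.408000. Bound = H(Pe) + Pe*log2(M-1) = 0.467845 + 0.262011 + 0.408000 = 1.1379

1.1379 bits


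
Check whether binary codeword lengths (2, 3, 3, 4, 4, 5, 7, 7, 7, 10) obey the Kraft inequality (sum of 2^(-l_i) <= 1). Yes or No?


Kraft sum = sum(2^(-l_i)) = 0.6807, need <= 1. Result: satisfied (a binary prefix-free code with these lengths exists)

Yes


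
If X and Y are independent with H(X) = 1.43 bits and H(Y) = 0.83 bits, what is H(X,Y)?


For independent variables, H(X,Y) = H(X) + H(Y) = 1.43 + 0.83 = 2.26

2.26 bits


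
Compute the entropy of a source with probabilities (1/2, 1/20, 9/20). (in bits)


H = -sum(p_i * log2(p_i)). Terms: -(1/2)*log2(1/2) = 0.500000; -(1/20)*log2(1/20) = 0.216096; -(9/20)*log2(9/20) = 0.518401. H = 0.500000 + 0.216096 + 0.518401 = 1.2345

1.2345 bits


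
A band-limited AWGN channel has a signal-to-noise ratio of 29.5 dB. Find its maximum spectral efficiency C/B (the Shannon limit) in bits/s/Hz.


SNR_linear = 10^(29.5/10) = 891.2509; C/B = log2(1 + SNR_linear) = log2(1 + 891.2509) = 9.8013

9.8013 bits/s/Hz


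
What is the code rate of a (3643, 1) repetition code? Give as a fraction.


Rate = k/n = 1/3643

1/3643


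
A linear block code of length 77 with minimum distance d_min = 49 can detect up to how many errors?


Detection capability = d_min - 1 = 49 - 1 = 48

48 errors


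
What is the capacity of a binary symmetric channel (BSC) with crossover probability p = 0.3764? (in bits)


H(p) = -p*log2(p) - (1-p)*log2(1-p) = -0.3764*log2(0.3764) - 0.6236*log2(0.6236) = 0.530597 + 0.424863 = 0.9555. C = 1 - H(p) = 1 - 0.9555 = 0.0445

0.0445 bits


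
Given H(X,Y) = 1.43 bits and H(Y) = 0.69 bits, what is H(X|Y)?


H(X|Y) = H(X,Y) - H(Y) = 1.43 - 0.69 = 0.74

0.74 bits


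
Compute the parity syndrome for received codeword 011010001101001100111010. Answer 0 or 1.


Syndrome = XOR of all bits = 0 XOR 1 XOR 1 XOR 0 XOR 1 XOR 0 XOR 0 XOR 0 XOR 1 XOR 1 XOR 0 XOR 1 XOR 0 XOR 0 XOR 1 XOR 1 XOR 0 XOR 0 XOR 1 XOR 1 XOR 1 XOR 0 XOR 1 XOR 0 = 0

0


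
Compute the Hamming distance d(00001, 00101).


Count differing positions: . . ^ . . = 1 differences

1


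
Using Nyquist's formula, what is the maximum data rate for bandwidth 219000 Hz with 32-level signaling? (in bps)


Rate = 2 * B * log2(M) = 2 * 219000 * 5.0 = 2190000.0

2190000.0 bps


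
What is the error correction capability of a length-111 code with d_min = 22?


Correction capability = floor((d-1)/2) = floor((22-1)/2) = 10

10 errors


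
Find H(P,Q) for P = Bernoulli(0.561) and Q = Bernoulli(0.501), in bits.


H(P,Q) = -p*log2(q) - (1-p)*log2(1-q). -0.561*log2(0.501) = 0.559383; -0.439*log2(0.499) = 0.440268. H(P,Q) = 0.559383 + 0.440268 = 0.9997

0.9997 bits


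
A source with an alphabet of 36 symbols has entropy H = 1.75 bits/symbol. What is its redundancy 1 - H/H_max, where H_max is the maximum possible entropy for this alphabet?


H_max = log2(K) = log2(36) = 5.1699 bits/symbol. Redundancy = 1 - H/H_max = 1 - 1.75/5.1699 = 1 - 0.3385 = 0.6615

0.6615


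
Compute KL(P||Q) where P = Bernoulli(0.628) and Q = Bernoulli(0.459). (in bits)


KL = p*log2(p/q) + (1-p)*log2((1-p)/(1-q)) = 0.628*log2(0.628/0.459) + 0.372*log2(0.372/0.541) = 0.083

0.083 bits


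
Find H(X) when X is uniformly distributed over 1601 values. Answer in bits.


H = log2(n) = log2(1601) = 10.6448

10.6448 bits


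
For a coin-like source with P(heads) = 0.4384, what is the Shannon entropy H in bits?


H = -p*log2(p) - (1-p)*log2(1-p). -0.4384*log2(0.4384) = 0.521556; -0.5616*log2(0.5616) = 0.467468. H = 0.521556 + 0.467468 = 0.989

0.989 bits


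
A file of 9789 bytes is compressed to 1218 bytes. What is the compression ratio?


Ratio = original / compressed = 9789 / 1218 = 8.0369

8.0369


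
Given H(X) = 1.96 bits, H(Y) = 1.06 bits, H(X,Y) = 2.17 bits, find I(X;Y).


I(X;Y) = H(X) + H(Y) - H(X,Y) = 1.96 + 1.06 - 2.17 = 0.85

0.85 bits


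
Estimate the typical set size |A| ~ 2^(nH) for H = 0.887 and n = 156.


log2|A_typical| = nH = 156 * 0.887 = 138.372, so |A_typical| ~ 2^138.372 = 4.509e+41

4.509e+41


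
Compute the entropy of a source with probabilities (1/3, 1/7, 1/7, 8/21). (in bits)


H = -sum(p_i * log2(p_i)). Terms: -(1/3)*log2(1/3) = 0.528321; -(1/7)*log2(1/7) = 0.401051; -(1/7)*log2(1/7) = 0.401051; -(8/21)*log2(8/21) = 0.530407. H = 0.528321 + 0.401051 + 0.401051 + 0.530407 = 1.8608

1.8608 bits


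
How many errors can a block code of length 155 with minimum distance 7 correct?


Correction capability = floor((d-1)/2) = floor((7-1)/2) = 3

3 errors


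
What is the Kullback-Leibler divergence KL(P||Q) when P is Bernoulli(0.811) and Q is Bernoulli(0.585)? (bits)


KL = p*log2(p/q) + (1-p)*log2((1-p)/(1-q)) = 0.811*log2(0.811/0.585) + 0.189*log2(0.189/0.415) = 0.1677

0.1677 bits


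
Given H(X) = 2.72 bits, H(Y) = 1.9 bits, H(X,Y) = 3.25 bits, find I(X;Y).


I(X;Y) = H(X) + H(Y) - H(X,Y) = 2.72 + 1.9 - 3.25 = 1.37

1.37 bits


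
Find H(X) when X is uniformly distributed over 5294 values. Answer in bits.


H = log2(n) = log2(5294) = 12.3701

12.3701 bits


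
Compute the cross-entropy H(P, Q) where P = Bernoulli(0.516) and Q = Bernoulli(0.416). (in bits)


H(P,Q) = -p*log2(q) - (1-p)*log2(1-q). -0.516*log2(0.416) = 0.652918; -0.484*log2(0.584) = 0.375565. H(P,Q) = 0.652918 + 0.375565 = 1.0285

1.0285 bits


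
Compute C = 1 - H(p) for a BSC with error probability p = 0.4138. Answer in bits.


H(p) = -p*log2(p) - (1-p)*log2(1-p) = -0.4138*log2(0.4138) - 0.5862*log2(0.5862) = 0.526765 + 0.451688 = 0.9785. C = 1 - H(p) = 1 - 0.9785 = 0.0215

0.0215 bits


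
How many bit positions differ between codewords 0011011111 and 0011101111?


Count differing positions: . . . . ^ ^ . . . . = 2 differences

2


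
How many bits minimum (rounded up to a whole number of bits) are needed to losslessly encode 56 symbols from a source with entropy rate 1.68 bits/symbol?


Minimum bits >= n * H = 56 * 1.68 = 94.08, rounded up to a whole number of bits = 95

95 bits


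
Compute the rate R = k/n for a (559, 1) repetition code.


Rate = k/n = 1/559

1/559


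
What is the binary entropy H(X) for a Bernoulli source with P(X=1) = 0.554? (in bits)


H = -p*log2(p) - (1-p)*log2(1-p). -0.554*log2(0.554) = 0.472031; -0.446*log2(0.446) = 0.519538. H = 0.472031 + 0.519538 = 0.9916

0.9916 bits


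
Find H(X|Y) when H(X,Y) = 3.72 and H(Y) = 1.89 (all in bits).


H(X|Y) = H(X,Y) - H(Y) = 3.72 - 1.89 = 1.83

1.83 bits


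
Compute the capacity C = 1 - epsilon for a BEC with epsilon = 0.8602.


C = 1 - epsilon = 1 - 0.8602 = 0.1398

0.1398 bits


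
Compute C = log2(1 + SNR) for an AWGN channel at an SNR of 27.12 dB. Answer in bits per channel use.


SNR_linear = 10^(27.12/10) = 515.2286; C = log2(1 + SNR_linear) = log2(1 + 515.2286) = 9.0119

9.0119 bits/channel use


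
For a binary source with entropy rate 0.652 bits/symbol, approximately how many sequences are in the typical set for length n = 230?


log2|A_typical| = nH = 230 * 0.652 = 149.96, so |A_typical| ~ 2^149.96 = 1.388e+45

1.388e+45


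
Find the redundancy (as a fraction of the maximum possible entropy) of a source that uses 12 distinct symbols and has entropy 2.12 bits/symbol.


H_max = log2(K) = log2(12) = 3.585 bits/symbol. Redundancy = 1 - H/H_max = 1 - 2.12/3.585 = 1 - 0.5914 = 0.4086

0.4086


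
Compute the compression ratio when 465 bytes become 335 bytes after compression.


Ratio = original / compressed = 465 / 335 = 1.3881

1.3881


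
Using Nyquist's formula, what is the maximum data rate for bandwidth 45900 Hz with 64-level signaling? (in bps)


Rate = 2 * B * log2(M) = 2 * 45900 * 6.0 = 550800.0

550800.0 bps


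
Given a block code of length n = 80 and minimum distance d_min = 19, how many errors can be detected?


Detection capability = d_min - 1 = 19 - 1 = 18

18 errors


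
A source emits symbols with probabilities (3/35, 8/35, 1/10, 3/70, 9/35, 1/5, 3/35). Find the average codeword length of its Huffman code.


Huffman construction (repeatedly merge the two least-probable nodes; each merge adds 1 bit to every symbol beneath it): 3/70 + 3/35 = 9/70; 3/35 + 1/10 = 13/70; 9/70 + 13/70 = 11/35; 1/5 + 8/35 = 3/7; 9/35 + 11/35 = 4/7; 3/7 + 4/7 = 1. Resulting codeword lengths (in the order the probabilities were given): (4, 2, 4, 4, 2, 2, 4). L_avg = sum(p_i * l_i) = 3/35*4 + 8/35*2 + 1/10*4 + 3/70*4 + 9/35*2 + 1/5*2 + 3/35*4 = 92/35 = 2.6286

2.6286 bits


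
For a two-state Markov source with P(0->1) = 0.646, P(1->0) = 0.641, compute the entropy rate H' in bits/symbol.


Stationary distribution: pi_0 = p10/(p01+p10) = 0.4981, pi_1 = 0.5019. Entropy rate H' = pi_0*H(p01) + pi_1*H(p10) = 0.4981*0.9376 + 0.5019*0.9418 = 0.9397

0.9397 bits/symbol


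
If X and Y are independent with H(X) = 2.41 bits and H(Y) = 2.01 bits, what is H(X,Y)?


For independent variables, H(X,Y) = H(X) + H(Y) = 2.41 + 2.01 = 4.42

4.42 bits


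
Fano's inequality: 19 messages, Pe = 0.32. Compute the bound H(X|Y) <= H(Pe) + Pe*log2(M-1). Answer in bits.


H(Pe) = -Pe*log2(Pe) - (1-Pe)*log2(1-Pe) = -0.32*log2(0.32) - 0.68*log2(0.68) = 0.526034 + 0.378347 = 0.9044. Pe*log2(M-1) = 0.32*log2(18) = 1.334376. Bound = H(Pe) + Pe*log2(M-1) = 0.526034 + 0.378347 + 1.334376 = 2.2388

2.2388 bits


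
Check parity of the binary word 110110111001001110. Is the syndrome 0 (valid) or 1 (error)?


Syndrome = XOR of all bits = 1 XOR 1 XOR 0 XOR 1 XOR 1 XOR 0 XOR 1 XOR 1 XOR 1 XOR 0 XOR 0 XOR 1 XOR 0 XOR 0 XOR 1 XOR 1 XOR 1 XOR 0 = 1

1


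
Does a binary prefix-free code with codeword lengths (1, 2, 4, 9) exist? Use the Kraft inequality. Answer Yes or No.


Kraft sum = sum(2^(-l_i)) = 0.8145, need <= 1. Result: satisfied (a binary prefix-free code with these lengths exists)

Yes


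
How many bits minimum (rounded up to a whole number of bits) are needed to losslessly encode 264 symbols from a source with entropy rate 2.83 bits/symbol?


Minimum bits >= n * H = 264 * 2.83 = 747.12, rounded up to a whole number of bits = 748

748 bits


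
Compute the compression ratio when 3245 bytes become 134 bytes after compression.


Ratio = original / compressed = 3245 / 134 = 24.2164

24.2164


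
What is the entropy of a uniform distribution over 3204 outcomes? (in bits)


H = log2(n) = log2(3204) = 11.6457

11.6457 bits


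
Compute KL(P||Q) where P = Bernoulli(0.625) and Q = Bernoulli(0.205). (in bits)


KL = p*log2(p/q) + (1-p)*log2((1-p)/(1-q)) = 0.625*log2(0.625/0.205) + 0.375*log2(0.375/0.795) = 0.5986

0.5986 bits


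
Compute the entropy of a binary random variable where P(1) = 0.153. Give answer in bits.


H = -p*log2(p) - (1-p)*log2(1-p). -0.153*log2(0.153) = 0.414385; -0.847*log2(0.847) = 0.202913. H = 0.414385 + 0.202913 = 0.6173

0.6173 bits


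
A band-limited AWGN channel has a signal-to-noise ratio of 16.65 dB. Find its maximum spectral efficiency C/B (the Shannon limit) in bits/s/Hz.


SNR_linear = 10^(16.65/10) = 46.2381; C/B = log2(1 + SNR_linear) = log2(1 + 46.2381) = 5.5619

5.5619 bits/s/Hz


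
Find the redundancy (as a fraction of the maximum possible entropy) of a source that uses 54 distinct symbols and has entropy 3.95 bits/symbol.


H_max = log2(K) = log2(54) = 5.7549 bits/symbol. Redundancy = 1 - H/H_max = 1 - 3.95/5.7549 = 1 - 0.6864 = 0.3136

0.3136


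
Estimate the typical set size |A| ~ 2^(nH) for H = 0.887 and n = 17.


log2|A_typical| = nH = 17 * 0.887 = 15.079, so |A_typical| ~ 2^15.079 = 3.461e+04

3.461e+04


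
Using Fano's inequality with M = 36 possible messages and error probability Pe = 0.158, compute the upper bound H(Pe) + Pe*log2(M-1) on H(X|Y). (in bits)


H(Pe) = -Pe*log2(Pe) - (1-Pe)*log2(1-Pe) = -0.158*log2(0.158) - 0.842*log2(0.842) = 0.420597 + 0.208907 = 0.6295. Pe*log2(M-1) = 0.158*log2(35) = 0.810427. Bound = H(Pe) + Pe*log2(M-1) = 0.420597 + 0.208907 + 0.810427 = 1.4399

1.4399 bits


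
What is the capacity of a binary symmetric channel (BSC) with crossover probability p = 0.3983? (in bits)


H(p) = -p*log2(p) - (1-p)*log2(1-p) = -0.3983*log2(0.3983) - 0.6017*log2(0.6017) = 0.528971 + 0.440976 = 0.9699. C = 1 - H(p) = 1 - 0.9699 = 0.0301

0.0301 bits


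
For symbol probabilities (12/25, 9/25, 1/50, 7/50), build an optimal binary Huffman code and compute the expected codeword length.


Huffman construction (repeatedly merge the two least-probable nodes; each merge adds 1 bit to every symbol beneath it): 1/50 + 7/50 = 4/25; 4/25 + 9/25 = 13/25; 12/25 + 13/25 = 1. Resulting codeword lengths (in the order the probabilities were given): (1, 2, 3, 3). L_avg = sum(p_i * l_i) = 12/25*1 + 9/25*2 + 1/50*3 + 7/50*3 = 42/25 = 1.68

1.68 bits


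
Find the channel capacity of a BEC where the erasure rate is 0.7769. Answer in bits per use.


C = 1 - epsilon = 1 - 0.7769 = 0.2231

0.2231 bits


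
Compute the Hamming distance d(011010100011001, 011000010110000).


Count differing positions: . . . . ^ . ^ ^ . ^ . ^ . . ^ = 6 differences

6


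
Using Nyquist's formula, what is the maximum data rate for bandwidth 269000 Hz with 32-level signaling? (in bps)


Rate = 2 * B * log2(M) = 2 * 269000 * 5.0 = 2690000.0

2690000.0 bps


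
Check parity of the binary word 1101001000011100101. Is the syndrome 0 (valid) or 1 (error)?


Syndrome = XOR of all bits = 1 XOR 1 XOR 0 XOR 1 XOR 0 XOR 0 XOR 1 XOR 0 XOR 0 XOR 0 XOR 0 XOR 1 XOR 1 XOR 1 XOR 0 XOR 0 XOR 1 XOR 0 XOR 1 = 1

1


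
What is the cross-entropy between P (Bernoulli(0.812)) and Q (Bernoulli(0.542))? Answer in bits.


H(P,Q) = -p*log2(q) - (1-p)*log2(1-q). -0.812*log2(0.542) = 0.717512; -0.188*log2(0.458) = 0.211797. H(P,Q) = 0.717512 + 0.211797 = 0.9293

0.9293 bits


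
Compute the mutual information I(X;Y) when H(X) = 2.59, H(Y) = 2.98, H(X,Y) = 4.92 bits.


I(X;Y) = H(X) + H(Y) - H(X,Y) = 2.59 + 2.98 - 4.92 = 0.65

0.65 bits


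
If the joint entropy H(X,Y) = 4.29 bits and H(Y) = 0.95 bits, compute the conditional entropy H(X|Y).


H(X|Y) = H(X,Y) - H(Y) = 4.29 - 0.95 = 3.34

3.34 bits


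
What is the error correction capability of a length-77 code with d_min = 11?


Correction capability = floor((d-1)/2) = floor((11-1)/2) = 5

5 errors


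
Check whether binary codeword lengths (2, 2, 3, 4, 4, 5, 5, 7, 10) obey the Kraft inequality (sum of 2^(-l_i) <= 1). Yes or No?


Kraft sum = sum(2^(-l_i)) = 0.8213, need <= 1. Result: satisfied (a binary prefix-free code with these lengths exists)

Yes


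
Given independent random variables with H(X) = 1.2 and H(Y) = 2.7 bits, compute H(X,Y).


For independent variables, H(X,Y) = H(X) + H(Y) = 1.2 + 2.7 = 3.9

3.9 bits


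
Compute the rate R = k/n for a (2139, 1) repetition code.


Rate = k/n = 1/2139

1/2139


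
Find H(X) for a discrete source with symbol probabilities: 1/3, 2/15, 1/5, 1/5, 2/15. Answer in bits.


H = -sum(p_i * log2(p_i)). Terms: -(1/3)*log2(1/3) = 0.528321; -(2/15)*log2(2/15) = 0.387585; -(1/5)*log2(1/5) = 0.464386; -(1/5)*log2(1/5) = 0.464386; -(2/15)*log2(2/15) = 0.387585. H = 0.528321 + 0.387585 + 0.464386 + 0.464386 + 0.387585 = 2.2323

2.2323 bits


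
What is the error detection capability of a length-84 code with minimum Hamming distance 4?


Detection capability = d_min - 1 = 4 - 1 = 3

3 errors


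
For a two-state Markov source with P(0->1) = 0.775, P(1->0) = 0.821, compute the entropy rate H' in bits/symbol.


Stationary distribution: pi_0 = p10/(p01+p10) = 0.5144, pi_1 = 0.4856. Entropy rate H' = pi_0*H(p01) + pi_1*H(p10) = 0.5144*0.7692 + 0.4856*0.6779 = 0.7249

0.7249 bits/symbol


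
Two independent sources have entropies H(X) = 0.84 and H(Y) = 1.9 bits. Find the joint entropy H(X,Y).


For independent variables, H(X,Y) = H(X) + H(Y) = 0.84 + 1.9 = 2.74

2.74 bits


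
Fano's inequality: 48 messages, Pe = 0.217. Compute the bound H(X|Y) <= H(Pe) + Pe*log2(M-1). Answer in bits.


H(Pe) = -Pe*log2(Pe) - (1-Pe)*log2(1-Pe) = -0.217*log2(0.217) - 0.783*log2(0.783) = 0.478319 + 0.276333 = 0.7547. Pe*log2(M-1) = 0.217*log2(47) = 1.205346. Bound = H(Pe) + Pe*log2(M-1) = 0.478319 + 0.276333 + 1.205346 = 1.96

1.96 bits


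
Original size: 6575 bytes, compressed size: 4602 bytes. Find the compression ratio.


Ratio = original / compressed = 6575 / 4602 = 1.4287

1.4287


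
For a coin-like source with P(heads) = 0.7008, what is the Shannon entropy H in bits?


H = -p*log2(p) - (1-p)*log2(1-p). -0.7008*log2(0.7008) = 0.359458; -0.2992*log2(0.2992) = 0.520853. H = 0.359458 + 0.520853 = 0.8803

0.8803 bits


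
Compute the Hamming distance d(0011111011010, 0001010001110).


Count differing positions: . . ^ . ^ . ^ . ^ . ^ . . = 5 differences

5


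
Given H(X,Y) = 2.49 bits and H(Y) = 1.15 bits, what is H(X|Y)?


H(X|Y) = H(X,Y) - H(Y) = 2.49 - 1.15 = 1.34

1.34 bits


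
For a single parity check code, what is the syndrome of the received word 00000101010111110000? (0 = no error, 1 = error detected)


Syndrome = XOR of all bits = 0 XOR 0 XOR 0 XOR 0 XOR 0 XOR 1 XOR 0 XOR 1 XOR 0 XOR 1 XOR 0 XOR 1 XOR 1 XOR 1 XOR 1 XOR 1 XOR 0 XOR 0 XOR 0 XOR 0 = 0

0


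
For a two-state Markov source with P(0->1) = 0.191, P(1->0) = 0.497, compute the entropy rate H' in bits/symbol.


Stationary distribution: pi_0 = p10/(p01+p10) = 0.7224, pi_1 = 0.2776. Entropy rate H' = pi_0*H(p01) + pi_1*H(p10) = 0.7224*0.7036 + 0.2776*1.0 = 0.7858

0.7858 bits/symbol


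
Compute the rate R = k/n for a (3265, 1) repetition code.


Rate = k/n = 1/3265

1/3265


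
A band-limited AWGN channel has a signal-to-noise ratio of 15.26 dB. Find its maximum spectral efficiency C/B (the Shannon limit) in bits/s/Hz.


SNR_linear = 10^(15.26/10) = 33.5738; C/B = log2(1 + SNR_linear) = log2(1 + 33.5738) = 5.1116

5.1116 bits/s/Hz


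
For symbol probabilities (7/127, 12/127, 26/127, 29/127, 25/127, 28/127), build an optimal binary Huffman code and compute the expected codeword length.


Huffman construction (repeatedly merge the two least-probable nodes; each merge adds 1 bit to every symbol beneath it): 7/127 + 12/127 = 19/127; 19/127 + 25/127 = 44/127; 26/127 + 28/127 = 54/127; 29/127 + 44/127 = 73/127; 54/127 + 73/127 = 1. Resulting codeword lengths (in the order the probabilities were given): (4, 4, 2, 2, 3, 2). L_avg = sum(p_i * l_i) = 7/127*4 + 12/127*4 + 26/127*2 + 29/127*2 + 25/127*3 + 28/127*2 = 317/127 = 2.4961

2.4961 bits


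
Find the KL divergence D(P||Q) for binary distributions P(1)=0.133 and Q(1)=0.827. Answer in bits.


KL = p*log2(p/q) + (1-p)*log2((1-p)/(1-q)) = 0.133*log2(0.133/0.827) + 0.867*log2(0.867/0.173) = 1.6654

1.6654 bits
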